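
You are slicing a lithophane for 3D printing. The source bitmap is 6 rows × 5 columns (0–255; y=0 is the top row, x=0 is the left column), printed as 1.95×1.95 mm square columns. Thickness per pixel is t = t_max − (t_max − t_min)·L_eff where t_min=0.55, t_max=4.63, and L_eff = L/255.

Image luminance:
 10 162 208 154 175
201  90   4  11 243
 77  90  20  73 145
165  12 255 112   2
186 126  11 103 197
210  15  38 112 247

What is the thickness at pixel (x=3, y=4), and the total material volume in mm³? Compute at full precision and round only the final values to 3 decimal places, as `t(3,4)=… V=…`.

t(3,4)=2.982 V=318.026

span = t_max - t_min = 4.63 - 0.55 = 4.080
L(3,4) = 103, L_eff = 103/255 = 0.403922
t(3,4) = 4.63 - 4.080·0.403922 = 2.982
Σt over all 6·5 pixels = 83.636
V = pitch²·Σt = 1.95²·83.636 = 318.026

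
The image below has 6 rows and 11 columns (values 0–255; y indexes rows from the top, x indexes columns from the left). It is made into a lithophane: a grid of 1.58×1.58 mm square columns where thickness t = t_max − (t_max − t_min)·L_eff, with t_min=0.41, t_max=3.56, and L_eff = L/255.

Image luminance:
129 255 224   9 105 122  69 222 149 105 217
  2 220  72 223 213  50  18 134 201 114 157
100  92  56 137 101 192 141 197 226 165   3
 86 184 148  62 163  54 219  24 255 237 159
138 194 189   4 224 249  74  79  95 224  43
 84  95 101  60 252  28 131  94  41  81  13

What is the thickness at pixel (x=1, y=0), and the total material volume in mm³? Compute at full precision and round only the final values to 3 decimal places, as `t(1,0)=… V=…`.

t(1,0)=0.410 V=324.309

span = t_max - t_min = 3.56 - 0.41 = 3.150
L(1,0) = 255, L_eff = 255/255 = 1.000000
t(1,0) = 3.56 - 3.150·1.000000 = 0.410
Σt over all 6·11 pixels = 55212/425 ≈ 129.9105882
V = pitch²·Σt = 1.58²·55212/425 = 324.309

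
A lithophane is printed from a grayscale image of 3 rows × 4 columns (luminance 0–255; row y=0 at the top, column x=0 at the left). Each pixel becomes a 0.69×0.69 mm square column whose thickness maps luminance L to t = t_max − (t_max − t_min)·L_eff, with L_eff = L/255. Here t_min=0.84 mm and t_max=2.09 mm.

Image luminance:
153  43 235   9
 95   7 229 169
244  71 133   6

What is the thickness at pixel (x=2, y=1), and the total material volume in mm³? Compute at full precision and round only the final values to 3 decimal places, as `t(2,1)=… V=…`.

t(2,1)=0.967 V=8.687

span = t_max - t_min = 2.09 - 0.84 = 1.250
L(2,1) = 229, L_eff = 229/255 = 0.898039
t(2,1) = 2.09 - 1.250·0.898039 = 0.967
Σt over all 3·4 pixels = 2737/150 ≈ 18.2466667
V = pitch²·Σt = 0.69²·2737/150 = 8.687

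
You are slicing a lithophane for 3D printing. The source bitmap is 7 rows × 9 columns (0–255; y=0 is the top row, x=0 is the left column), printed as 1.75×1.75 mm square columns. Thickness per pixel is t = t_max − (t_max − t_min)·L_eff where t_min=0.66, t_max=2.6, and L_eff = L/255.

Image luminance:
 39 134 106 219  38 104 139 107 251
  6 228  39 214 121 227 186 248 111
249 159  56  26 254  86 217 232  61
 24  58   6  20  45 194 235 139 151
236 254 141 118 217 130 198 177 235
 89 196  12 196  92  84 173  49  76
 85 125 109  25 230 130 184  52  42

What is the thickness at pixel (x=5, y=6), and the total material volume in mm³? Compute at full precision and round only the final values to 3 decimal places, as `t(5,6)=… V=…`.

t(5,6)=1.611 V=306.299

span = t_max - t_min = 2.6 - 0.66 = 1.940
L(5,6) = 130, L_eff = 130/255 = 0.509804
t(5,6) = 2.6 - 1.940·0.509804 = 1.611
Σt over all 7·9 pixels = 637601/6375 ≈ 100.0158431
V = pitch²·Σt = 1.75²·637601/6375 = 306.299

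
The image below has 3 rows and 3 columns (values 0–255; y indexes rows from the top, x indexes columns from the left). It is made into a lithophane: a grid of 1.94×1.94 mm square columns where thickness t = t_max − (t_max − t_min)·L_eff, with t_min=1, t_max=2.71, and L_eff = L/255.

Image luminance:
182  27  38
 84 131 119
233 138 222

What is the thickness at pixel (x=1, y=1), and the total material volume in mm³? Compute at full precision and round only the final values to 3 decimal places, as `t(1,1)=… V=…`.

t(1,1)=1.832 V=62.164

span = t_max - t_min = 2.71 - 1 = 1.710
L(1,1) = 131, L_eff = 131/255 = 0.513725
t(1,1) = 2.71 - 1.710·0.513725 = 1.832
Σt over all 3·3 pixels = 140397/8500 ≈ 16.5172941
V = pitch²·Σt = 1.94²·140397/8500 = 62.164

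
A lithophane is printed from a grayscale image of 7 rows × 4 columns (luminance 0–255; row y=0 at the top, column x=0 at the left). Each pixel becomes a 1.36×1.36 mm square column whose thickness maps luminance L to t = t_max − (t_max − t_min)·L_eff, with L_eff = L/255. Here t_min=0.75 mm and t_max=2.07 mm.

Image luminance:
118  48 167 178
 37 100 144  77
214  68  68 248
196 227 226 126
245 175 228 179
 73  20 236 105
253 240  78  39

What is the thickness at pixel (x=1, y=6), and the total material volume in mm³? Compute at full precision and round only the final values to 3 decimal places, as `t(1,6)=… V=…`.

t(1,6)=0.828 V=67.823

span = t_max - t_min = 2.07 - 0.75 = 1.320
L(1,6) = 240, L_eff = 240/255 = 0.941176
t(1,6) = 2.07 - 1.320·0.941176 = 0.828
Σt over all 7·4 pixels = 77922/2125 ≈ 36.6691765
V = pitch²·Σt = 1.36²·77922/2125 = 67.823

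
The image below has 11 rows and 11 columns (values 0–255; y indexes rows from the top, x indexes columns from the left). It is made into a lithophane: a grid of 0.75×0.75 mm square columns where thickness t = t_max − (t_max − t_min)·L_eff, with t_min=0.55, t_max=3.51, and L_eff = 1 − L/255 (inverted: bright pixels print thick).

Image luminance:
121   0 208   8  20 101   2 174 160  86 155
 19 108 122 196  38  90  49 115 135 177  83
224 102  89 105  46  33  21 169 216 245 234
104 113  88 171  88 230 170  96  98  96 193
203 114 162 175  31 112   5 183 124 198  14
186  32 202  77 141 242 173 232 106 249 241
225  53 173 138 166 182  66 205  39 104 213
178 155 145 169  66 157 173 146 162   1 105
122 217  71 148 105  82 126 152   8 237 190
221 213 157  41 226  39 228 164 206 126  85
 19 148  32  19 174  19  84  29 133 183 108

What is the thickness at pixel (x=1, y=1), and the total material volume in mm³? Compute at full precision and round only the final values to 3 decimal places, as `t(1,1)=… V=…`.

t(1,1)=1.804 V=138.203

span = t_max - t_min = 3.51 - 0.55 = 2.960
L(1,1) = 108, L_eff = 1 - 108/255 = 0.576471 (inverted)
t(1,1) = 3.51 - 2.960·0.576471 = 1.804
Σt over all 11·11 pixels = 6265193/25500 ≈ 245.6938431
V = pitch²·Σt = 0.75²·6265193/25500 = 138.203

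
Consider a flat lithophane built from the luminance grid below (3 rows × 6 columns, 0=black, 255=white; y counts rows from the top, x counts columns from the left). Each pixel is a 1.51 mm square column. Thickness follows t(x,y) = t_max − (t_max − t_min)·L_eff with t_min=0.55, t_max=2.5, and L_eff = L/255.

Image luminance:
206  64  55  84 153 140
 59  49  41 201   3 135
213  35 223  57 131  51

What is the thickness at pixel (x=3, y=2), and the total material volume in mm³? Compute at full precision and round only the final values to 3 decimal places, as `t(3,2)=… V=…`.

t(3,2)=2.064 V=69.476

span = t_max - t_min = 2.5 - 0.55 = 1.950
L(3,2) = 57, L_eff = 57/255 = 0.223529
t(3,2) = 2.5 - 1.950·0.223529 = 2.064
Σt over all 3·6 pixels = 518/17 ≈ 30.4705882
V = pitch²·Σt = 1.51²·518/17 = 69.476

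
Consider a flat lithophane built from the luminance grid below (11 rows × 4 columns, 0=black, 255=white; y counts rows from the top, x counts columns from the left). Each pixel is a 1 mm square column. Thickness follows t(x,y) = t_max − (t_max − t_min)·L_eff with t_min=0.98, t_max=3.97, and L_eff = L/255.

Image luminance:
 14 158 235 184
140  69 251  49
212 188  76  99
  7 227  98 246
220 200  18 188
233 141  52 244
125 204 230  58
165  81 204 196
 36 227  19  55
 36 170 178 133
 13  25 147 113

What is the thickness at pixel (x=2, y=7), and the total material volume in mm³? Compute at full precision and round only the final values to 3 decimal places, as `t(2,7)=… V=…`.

t(2,7)=1.578 V=104.749

span = t_max - t_min = 3.97 - 0.98 = 2.990
L(2,7) = 204, L_eff = 204/255 = 0.800000
t(2,7) = 3.97 - 2.990·0.800000 = 1.578
Σt over all 11·4 pixels = 222592/2125 ≈ 104.7491765
V = pitch²·Σt = 1²·222592/2125 = 104.749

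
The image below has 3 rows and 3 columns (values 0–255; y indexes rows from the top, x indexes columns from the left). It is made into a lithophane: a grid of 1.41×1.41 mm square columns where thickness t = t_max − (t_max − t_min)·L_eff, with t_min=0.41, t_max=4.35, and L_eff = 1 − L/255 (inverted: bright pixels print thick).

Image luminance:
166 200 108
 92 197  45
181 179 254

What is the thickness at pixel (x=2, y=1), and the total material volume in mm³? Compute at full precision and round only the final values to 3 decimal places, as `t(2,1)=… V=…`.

t(2,1)=1.105 V=51.017

span = t_max - t_min = 4.35 - 0.41 = 3.940
L(2,1) = 45, L_eff = 1 - 45/255 = 0.823529 (inverted)
t(2,1) = 4.35 - 3.940·0.823529 = 1.105
Σt over all 3·3 pixels = 218121/8500 ≈ 25.6612941
V = pitch²·Σt = 1.41²·218121/8500 = 51.017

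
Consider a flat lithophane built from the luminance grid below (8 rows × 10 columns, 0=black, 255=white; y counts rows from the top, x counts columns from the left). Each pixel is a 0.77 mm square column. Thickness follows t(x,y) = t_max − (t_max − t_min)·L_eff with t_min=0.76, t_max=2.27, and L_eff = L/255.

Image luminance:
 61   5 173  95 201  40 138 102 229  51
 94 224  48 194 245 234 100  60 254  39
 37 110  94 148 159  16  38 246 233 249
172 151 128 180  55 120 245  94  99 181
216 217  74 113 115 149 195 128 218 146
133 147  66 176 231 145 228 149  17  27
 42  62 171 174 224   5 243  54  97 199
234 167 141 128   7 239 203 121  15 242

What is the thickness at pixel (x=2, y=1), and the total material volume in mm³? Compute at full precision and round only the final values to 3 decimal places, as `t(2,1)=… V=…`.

span = t_max - t_min = 2.27 - 0.76 = 1.510
L(2,1) = 48, L_eff = 48/255 = 0.188235
t(2,1) = 2.27 - 1.510·0.188235 = 1.986
Σt over all 8·10 pixels = 29698/255 ≈ 116.4627451
V = pitch²·Σt = 0.77²·29698/255 = 69.051

t(2,1)=1.986 V=69.051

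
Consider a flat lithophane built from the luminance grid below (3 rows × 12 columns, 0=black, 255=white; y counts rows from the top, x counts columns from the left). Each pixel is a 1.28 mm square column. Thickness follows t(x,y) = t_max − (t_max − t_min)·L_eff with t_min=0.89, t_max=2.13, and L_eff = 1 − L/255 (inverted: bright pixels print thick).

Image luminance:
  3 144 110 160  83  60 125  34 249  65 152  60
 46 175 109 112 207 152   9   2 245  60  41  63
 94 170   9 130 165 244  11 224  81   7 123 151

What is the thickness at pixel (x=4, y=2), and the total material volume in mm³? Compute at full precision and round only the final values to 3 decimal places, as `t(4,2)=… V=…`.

t(4,2)=1.692 V=83.367

span = t_max - t_min = 2.13 - 0.89 = 1.240
L(4,2) = 165, L_eff = 1 - 165/255 = 0.352941 (inverted)
t(4,2) = 2.13 - 1.240·0.352941 = 1.692
Σt over all 3·12 pixels = 64876/1275 ≈ 50.8831373
V = pitch²·Σt = 1.28²·64876/1275 = 83.367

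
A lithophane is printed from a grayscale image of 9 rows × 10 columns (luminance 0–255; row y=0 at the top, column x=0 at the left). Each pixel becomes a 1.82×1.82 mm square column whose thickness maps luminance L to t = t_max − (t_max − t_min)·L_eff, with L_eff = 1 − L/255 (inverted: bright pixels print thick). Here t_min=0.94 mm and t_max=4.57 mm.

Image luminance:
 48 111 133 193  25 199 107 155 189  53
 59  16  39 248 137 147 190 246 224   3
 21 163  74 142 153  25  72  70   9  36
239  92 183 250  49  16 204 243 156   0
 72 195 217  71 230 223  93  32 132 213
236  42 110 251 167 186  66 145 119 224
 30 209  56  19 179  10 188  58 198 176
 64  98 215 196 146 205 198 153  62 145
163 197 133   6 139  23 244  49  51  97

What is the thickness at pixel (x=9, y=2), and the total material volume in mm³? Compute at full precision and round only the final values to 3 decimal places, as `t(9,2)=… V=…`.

span = t_max - t_min = 4.57 - 0.94 = 3.630
L(9,2) = 36, L_eff = 1 - 36/255 = 0.858824 (inverted)
t(9,2) = 4.57 - 3.630·0.858824 = 1.452
Σt over all 9·10 pixels = 42091/170 ≈ 247.5941176
V = pitch²·Σt = 1.82²·42091/170 = 820.131

t(9,2)=1.452 V=820.131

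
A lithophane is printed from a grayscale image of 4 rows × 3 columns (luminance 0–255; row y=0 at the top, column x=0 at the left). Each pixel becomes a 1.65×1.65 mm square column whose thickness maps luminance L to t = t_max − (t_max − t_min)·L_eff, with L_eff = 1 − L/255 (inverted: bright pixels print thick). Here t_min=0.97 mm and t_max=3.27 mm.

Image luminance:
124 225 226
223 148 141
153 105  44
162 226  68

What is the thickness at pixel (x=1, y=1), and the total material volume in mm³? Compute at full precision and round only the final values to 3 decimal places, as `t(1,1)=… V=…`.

span = t_max - t_min = 3.27 - 0.97 = 2.300
L(1,1) = 148, L_eff = 1 - 148/255 = 0.419608 (inverted)
t(1,1) = 3.27 - 2.300·0.419608 = 2.305
Σt over all 4·3 pixels = 24039/850 ≈ 28.2811765
V = pitch²·Σt = 1.65²·24039/850 = 76.996

t(1,1)=2.305 V=76.996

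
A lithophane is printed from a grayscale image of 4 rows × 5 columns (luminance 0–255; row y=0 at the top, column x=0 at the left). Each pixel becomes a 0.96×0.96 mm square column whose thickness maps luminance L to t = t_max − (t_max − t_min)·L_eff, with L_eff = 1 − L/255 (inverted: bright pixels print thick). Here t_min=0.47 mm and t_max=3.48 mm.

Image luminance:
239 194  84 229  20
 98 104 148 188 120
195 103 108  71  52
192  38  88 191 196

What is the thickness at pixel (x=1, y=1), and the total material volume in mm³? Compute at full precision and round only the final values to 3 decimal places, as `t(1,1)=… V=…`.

span = t_max - t_min = 3.48 - 0.47 = 3.010
L(1,1) = 104, L_eff = 1 - 104/255 = 0.592157 (inverted)
t(1,1) = 3.48 - 3.010·0.592157 = 1.698
Σt over all 4·5 pixels = 173293/4250 ≈ 40.7748235
V = pitch²·Σt = 0.96²·173293/4250 = 37.578

t(1,1)=1.698 V=37.578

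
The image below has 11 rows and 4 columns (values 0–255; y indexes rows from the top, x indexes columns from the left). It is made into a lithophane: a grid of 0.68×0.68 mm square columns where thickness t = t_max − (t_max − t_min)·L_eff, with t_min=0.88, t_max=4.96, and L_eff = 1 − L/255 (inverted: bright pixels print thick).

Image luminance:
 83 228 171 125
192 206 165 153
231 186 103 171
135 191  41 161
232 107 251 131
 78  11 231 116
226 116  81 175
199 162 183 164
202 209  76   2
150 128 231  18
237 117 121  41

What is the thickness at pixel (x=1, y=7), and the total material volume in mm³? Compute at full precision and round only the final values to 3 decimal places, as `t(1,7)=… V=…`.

t(1,7)=3.472 V=66.267

span = t_max - t_min = 4.96 - 0.88 = 4.080
L(1,7) = 162, L_eff = 1 - 162/255 = 0.364706 (inverted)
t(1,7) = 4.96 - 4.080·0.364706 = 3.472
Σt over all 11·4 pixels = 143.312
V = pitch²·Σt = 0.68²·143.312 = 66.267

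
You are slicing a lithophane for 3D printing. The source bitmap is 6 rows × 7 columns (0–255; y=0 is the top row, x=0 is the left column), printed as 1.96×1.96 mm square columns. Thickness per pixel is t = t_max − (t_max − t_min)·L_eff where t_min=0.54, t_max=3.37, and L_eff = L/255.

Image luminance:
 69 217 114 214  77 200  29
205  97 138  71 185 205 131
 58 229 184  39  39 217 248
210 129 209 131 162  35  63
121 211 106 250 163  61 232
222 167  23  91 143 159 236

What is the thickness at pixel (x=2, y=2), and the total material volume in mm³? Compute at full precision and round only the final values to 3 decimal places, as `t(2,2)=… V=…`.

t(2,2)=1.328 V=284.098

span = t_max - t_min = 3.37 - 0.54 = 2.830
L(2,2) = 184, L_eff = 184/255 = 0.721569
t(2,2) = 3.37 - 2.830·0.721569 = 1.328
Σt over all 6·7 pixels = 6286/85 ≈ 73.9529412
V = pitch²·Σt = 1.96²·6286/85 = 284.098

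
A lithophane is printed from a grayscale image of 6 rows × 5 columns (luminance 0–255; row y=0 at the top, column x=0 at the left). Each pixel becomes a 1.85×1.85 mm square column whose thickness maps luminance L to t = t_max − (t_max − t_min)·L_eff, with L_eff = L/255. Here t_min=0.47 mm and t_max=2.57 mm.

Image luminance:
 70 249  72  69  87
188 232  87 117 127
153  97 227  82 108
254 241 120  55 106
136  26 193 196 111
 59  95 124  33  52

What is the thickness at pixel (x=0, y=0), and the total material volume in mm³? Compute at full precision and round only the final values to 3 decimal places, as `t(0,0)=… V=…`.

t(0,0)=1.994 V=157.729

span = t_max - t_min = 2.57 - 0.47 = 2.100
L(0,0) = 70, L_eff = 70/255 = 0.274510
t(0,0) = 2.57 - 2.100·0.274510 = 1.994
Σt over all 6·5 pixels = 39173/850 ≈ 46.0858824
V = pitch²·Σt = 1.85²·39173/850 = 157.729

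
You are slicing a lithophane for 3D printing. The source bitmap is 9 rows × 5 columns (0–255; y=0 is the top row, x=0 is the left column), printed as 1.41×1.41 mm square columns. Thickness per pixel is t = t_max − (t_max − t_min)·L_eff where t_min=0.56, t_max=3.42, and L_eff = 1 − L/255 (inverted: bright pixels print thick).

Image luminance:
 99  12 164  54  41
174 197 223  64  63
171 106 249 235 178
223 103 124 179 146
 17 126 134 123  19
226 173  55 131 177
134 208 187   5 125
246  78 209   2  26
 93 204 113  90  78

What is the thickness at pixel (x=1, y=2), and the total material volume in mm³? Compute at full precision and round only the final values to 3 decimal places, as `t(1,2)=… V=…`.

span = t_max - t_min = 3.42 - 0.56 = 2.860
L(1,2) = 106, L_eff = 1 - 106/255 = 0.584314 (inverted)
t(1,2) = 3.42 - 2.860·0.584314 = 1.749
Σt over all 9·5 pixels = 191402/2125 ≈ 90.0715294
V = pitch²·Σt = 1.41²·191402/2125 = 179.071

t(1,2)=1.749 V=179.071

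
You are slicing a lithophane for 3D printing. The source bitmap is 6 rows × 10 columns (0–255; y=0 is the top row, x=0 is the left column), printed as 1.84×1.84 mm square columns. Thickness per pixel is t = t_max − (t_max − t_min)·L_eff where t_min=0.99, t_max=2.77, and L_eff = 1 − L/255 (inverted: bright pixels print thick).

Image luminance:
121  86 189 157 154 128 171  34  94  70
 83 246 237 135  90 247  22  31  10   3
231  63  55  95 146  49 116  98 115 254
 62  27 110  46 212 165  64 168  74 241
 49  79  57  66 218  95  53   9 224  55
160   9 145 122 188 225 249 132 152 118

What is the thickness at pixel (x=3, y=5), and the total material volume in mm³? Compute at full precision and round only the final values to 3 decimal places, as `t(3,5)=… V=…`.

span = t_max - t_min = 2.77 - 0.99 = 1.780
L(3,5) = 122, L_eff = 1 - 122/255 = 0.521569 (inverted)
t(3,5) = 2.77 - 1.780·0.521569 = 1.842
Σt over all 6·10 pixels = 231601/2125 ≈ 108.9887059
V = pitch²·Σt = 1.84²·231601/2125 = 368.992

t(3,5)=1.842 V=368.992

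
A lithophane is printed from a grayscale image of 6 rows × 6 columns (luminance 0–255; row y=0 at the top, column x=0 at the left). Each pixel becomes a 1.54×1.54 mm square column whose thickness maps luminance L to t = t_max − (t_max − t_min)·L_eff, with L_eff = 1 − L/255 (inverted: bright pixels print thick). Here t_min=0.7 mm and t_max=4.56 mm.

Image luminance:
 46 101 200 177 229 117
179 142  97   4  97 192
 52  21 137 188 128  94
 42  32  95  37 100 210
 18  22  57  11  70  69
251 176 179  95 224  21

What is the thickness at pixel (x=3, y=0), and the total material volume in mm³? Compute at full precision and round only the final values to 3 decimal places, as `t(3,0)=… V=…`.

span = t_max - t_min = 4.56 - 0.7 = 3.860
L(3,0) = 177, L_eff = 1 - 177/255 = 0.305882 (inverted)
t(3,0) = 4.56 - 3.860·0.305882 = 3.379
Σt over all 6·6 pixels = 6329/75 ≈ 84.3866667
V = pitch²·Σt = 1.54²·6329/75 = 200.131

t(3,0)=3.379 V=200.131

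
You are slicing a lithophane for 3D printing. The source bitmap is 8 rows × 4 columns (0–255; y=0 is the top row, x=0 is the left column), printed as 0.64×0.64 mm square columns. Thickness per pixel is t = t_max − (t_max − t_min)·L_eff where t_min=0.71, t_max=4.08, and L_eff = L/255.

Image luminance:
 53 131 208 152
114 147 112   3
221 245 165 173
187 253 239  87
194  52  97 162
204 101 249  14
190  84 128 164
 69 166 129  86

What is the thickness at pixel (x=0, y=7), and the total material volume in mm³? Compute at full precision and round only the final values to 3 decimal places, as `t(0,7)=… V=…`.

t(0,7)=3.168 V=28.691

span = t_max - t_min = 4.08 - 0.71 = 3.370
L(0,7) = 69, L_eff = 69/255 = 0.270588
t(0,7) = 4.08 - 3.370·0.270588 = 3.168
Σt over all 8·4 pixels = 1786157/25500 ≈ 70.0453725
V = pitch²·Σt = 0.64²·1786157/25500 = 28.691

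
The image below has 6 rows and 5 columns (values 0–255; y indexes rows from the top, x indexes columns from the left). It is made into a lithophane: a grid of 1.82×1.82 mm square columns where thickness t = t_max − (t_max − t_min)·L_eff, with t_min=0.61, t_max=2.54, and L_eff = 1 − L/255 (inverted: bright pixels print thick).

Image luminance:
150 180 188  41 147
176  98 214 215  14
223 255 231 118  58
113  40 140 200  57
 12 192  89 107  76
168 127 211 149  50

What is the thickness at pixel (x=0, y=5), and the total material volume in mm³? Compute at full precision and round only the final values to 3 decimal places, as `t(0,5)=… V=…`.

t(0,5)=1.882 V=161.876

span = t_max - t_min = 2.54 - 0.61 = 1.930
L(0,5) = 168, L_eff = 1 - 168/255 = 0.341176 (inverted)
t(0,5) = 2.54 - 1.930·0.341176 = 1.882
Σt over all 6·5 pixels = 1246177/25500 ≈ 48.8696863
V = pitch²·Σt = 1.82²·1246177/25500 = 161.876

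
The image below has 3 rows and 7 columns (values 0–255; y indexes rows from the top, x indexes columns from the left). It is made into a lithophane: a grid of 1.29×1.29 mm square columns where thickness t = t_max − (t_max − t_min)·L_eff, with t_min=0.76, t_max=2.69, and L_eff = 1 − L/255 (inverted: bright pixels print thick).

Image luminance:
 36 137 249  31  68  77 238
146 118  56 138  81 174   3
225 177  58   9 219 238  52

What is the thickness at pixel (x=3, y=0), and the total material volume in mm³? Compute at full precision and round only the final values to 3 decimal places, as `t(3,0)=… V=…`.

t(3,0)=0.995 V=58.424

span = t_max - t_min = 2.69 - 0.76 = 1.930
L(3,0) = 31, L_eff = 1 - 31/255 = 0.878431 (inverted)
t(3,0) = 2.69 - 1.930·0.878431 = 0.995
Σt over all 3·7 pixels = 89527/2550 ≈ 35.1086275
V = pitch²·Σt = 1.29²·89527/2550 = 58.424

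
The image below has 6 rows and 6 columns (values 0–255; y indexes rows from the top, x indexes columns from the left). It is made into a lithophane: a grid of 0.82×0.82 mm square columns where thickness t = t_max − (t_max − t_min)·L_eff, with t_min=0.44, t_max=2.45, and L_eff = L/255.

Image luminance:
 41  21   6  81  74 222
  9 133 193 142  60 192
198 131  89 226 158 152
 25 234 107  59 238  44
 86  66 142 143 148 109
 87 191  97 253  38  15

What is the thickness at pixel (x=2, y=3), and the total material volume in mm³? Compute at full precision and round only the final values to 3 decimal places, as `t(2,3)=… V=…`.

span = t_max - t_min = 2.45 - 0.44 = 2.010
L(2,3) = 107, L_eff = 107/255 = 0.419608
t(2,3) = 2.45 - 2.010·0.419608 = 1.607
Σt over all 6·6 pixels = 46763/850 ≈ 55.0152941
V = pitch²·Σt = 0.82²·46763/850 = 36.992

t(2,3)=1.607 V=36.992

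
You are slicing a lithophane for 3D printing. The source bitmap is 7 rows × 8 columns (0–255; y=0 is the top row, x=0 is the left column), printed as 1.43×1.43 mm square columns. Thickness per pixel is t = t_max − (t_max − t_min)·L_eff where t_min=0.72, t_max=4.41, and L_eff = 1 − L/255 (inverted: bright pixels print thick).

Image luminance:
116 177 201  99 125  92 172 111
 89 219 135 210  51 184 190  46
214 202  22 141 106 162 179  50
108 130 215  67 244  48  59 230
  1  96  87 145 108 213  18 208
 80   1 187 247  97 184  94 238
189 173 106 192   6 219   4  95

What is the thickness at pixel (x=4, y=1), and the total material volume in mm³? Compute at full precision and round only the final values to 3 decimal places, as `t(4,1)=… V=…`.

t(4,1)=1.458 V=300.890

span = t_max - t_min = 4.41 - 0.72 = 3.690
L(4,1) = 51, L_eff = 1 - 51/255 = 0.800000 (inverted)
t(4,1) = 4.41 - 3.690·0.800000 = 1.458
Σt over all 7·8 pixels = 625353/4250 ≈ 147.1418824
V = pitch²·Σt = 1.43²·625353/4250 = 300.890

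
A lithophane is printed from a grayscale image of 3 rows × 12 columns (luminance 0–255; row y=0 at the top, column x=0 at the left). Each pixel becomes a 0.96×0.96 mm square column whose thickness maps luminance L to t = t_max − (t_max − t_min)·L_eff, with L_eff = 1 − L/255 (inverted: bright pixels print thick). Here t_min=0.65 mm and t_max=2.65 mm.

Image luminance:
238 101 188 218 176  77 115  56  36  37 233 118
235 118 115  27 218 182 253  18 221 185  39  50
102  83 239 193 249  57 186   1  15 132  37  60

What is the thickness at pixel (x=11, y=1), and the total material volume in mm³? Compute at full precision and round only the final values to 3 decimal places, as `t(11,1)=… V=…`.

span = t_max - t_min = 2.65 - 0.65 = 2.000
L(11,1) = 50, L_eff = 1 - 50/255 = 0.803922 (inverted)
t(11,1) = 2.65 - 2.000·0.803922 = 1.042
Σt over all 3·12 pixels = 5061/85 ≈ 59.5411765
V = pitch²·Σt = 0.96²·5061/85 = 54.873

t(11,1)=1.042 V=54.873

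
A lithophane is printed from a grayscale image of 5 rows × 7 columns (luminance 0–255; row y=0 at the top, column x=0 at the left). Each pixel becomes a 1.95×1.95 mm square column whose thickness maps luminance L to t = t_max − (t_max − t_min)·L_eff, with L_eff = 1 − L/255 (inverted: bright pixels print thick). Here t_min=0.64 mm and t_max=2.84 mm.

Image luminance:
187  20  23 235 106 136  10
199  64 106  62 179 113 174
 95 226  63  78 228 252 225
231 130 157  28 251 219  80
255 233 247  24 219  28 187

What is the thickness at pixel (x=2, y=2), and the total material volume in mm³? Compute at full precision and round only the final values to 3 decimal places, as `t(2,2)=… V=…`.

t(2,2)=1.184 V=251.502

span = t_max - t_min = 2.84 - 0.64 = 2.200
L(2,2) = 63, L_eff = 1 - 63/255 = 0.752941 (inverted)
t(2,2) = 2.84 - 2.200·0.752941 = 1.184
Σt over all 5·7 pixels = 5622/85 ≈ 66.1411765
V = pitch²·Σt = 1.95²·5622/85 = 251.502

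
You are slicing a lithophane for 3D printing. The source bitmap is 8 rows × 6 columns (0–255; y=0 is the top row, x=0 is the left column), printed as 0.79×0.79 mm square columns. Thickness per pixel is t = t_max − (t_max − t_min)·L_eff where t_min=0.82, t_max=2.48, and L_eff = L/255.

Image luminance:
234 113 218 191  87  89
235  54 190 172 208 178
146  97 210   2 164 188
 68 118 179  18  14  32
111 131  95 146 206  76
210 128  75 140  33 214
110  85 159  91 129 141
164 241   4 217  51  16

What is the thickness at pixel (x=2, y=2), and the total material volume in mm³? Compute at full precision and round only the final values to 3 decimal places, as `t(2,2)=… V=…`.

t(2,2)=1.113 V=49.193

span = t_max - t_min = 2.48 - 0.82 = 1.660
L(2,2) = 210, L_eff = 210/255 = 0.823529
t(2,2) = 2.48 - 1.660·0.823529 = 1.113
Σt over all 8·6 pixels = 502493/6375 ≈ 78.8224314
V = pitch²·Σt = 0.79²·502493/6375 = 49.193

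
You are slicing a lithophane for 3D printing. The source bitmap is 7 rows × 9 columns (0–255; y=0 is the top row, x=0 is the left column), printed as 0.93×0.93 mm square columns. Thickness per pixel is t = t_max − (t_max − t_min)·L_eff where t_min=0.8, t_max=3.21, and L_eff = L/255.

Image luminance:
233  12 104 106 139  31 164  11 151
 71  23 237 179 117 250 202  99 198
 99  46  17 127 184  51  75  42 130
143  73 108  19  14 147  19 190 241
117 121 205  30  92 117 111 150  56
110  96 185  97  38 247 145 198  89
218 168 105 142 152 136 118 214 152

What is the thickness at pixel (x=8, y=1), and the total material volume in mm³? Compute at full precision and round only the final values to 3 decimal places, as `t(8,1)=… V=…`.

span = t_max - t_min = 3.21 - 0.8 = 2.410
L(8,1) = 198, L_eff = 198/255 = 0.776471
t(8,1) = 3.21 - 2.410·0.776471 = 1.339
Σt over all 7·9 pixels = 827641/6375 ≈ 129.8260392
V = pitch²·Σt = 0.93²·827641/6375 = 112.287

t(8,1)=1.339 V=112.287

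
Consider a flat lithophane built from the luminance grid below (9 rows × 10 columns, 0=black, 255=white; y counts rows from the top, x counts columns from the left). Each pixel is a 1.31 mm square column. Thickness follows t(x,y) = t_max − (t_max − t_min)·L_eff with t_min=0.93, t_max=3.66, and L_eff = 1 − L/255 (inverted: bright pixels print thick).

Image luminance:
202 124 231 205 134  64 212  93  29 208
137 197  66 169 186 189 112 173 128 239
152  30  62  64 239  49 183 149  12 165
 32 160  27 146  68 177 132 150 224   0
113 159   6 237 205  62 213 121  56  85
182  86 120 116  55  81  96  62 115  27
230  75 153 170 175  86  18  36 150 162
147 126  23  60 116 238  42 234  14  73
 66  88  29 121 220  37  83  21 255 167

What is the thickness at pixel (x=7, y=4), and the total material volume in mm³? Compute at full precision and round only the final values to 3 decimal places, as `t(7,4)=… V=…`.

t(7,4)=2.225 V=344.466

span = t_max - t_min = 3.66 - 0.93 = 2.730
L(7,4) = 121, L_eff = 1 - 121/255 = 0.525490 (inverted)
t(7,4) = 3.66 - 2.730·0.525490 = 2.225
Σt over all 9·10 pixels = 200.726
V = pitch²·Σt = 1.31²·200.726 = 344.466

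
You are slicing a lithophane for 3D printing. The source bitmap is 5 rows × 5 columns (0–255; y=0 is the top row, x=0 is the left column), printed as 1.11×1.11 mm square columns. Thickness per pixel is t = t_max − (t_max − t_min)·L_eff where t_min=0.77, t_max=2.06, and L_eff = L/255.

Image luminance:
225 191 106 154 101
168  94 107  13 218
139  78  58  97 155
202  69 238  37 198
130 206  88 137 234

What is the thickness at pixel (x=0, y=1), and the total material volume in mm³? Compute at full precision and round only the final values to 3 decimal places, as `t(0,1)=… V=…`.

span = t_max - t_min = 2.06 - 0.77 = 1.290
L(0,1) = 168, L_eff = 168/255 = 0.658824
t(0,1) = 2.06 - 1.290·0.658824 = 1.210
Σt over all 5·5 pixels = 289701/8500 ≈ 34.0824706
V = pitch²·Σt = 1.11²·289701/8500 = 41.993

t(0,1)=1.210 V=41.993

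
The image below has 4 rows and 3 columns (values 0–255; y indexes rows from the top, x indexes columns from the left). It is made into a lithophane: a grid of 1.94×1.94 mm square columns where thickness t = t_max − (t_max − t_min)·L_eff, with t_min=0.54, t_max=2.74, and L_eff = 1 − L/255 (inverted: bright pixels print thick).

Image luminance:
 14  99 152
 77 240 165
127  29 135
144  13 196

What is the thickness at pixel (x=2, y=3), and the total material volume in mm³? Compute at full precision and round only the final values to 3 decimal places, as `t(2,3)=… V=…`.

t(2,3)=2.231 V=69.554

span = t_max - t_min = 2.74 - 0.54 = 2.200
L(2,3) = 196, L_eff = 1 - 196/255 = 0.231373 (inverted)
t(2,3) = 2.74 - 2.200·0.231373 = 2.231
Σt over all 4·3 pixels = 23563/1275 ≈ 18.4807843
V = pitch²·Σt = 1.94²·23563/1275 = 69.554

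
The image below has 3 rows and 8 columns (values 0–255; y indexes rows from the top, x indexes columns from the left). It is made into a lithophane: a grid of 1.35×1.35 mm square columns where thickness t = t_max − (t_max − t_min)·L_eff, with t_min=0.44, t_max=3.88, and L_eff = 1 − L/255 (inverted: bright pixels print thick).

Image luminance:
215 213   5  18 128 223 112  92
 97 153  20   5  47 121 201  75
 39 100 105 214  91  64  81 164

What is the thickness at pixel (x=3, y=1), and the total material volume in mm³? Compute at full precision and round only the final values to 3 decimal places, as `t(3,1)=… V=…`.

span = t_max - t_min = 3.88 - 0.44 = 3.440
L(3,1) = 5, L_eff = 1 - 5/255 = 0.980392 (inverted)
t(3,1) = 3.88 - 3.440·0.980392 = 0.507
Σt over all 3·8 pixels = 96486/2125 ≈ 45.4051765
V = pitch²·Σt = 1.35²·96486/2125 = 82.751

t(3,1)=0.507 V=82.751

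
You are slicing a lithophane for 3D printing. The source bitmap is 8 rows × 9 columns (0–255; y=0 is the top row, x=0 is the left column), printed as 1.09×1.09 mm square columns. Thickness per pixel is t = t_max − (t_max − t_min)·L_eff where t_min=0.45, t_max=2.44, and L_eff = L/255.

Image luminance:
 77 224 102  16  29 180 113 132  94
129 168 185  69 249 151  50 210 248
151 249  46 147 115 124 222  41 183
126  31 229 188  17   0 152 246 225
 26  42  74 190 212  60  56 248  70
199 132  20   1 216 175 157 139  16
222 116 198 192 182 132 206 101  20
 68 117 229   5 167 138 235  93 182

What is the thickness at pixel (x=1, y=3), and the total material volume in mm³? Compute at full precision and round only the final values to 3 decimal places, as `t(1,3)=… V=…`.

t(1,3)=2.198 V=120.142

span = t_max - t_min = 2.44 - 0.45 = 1.990
L(1,3) = 31, L_eff = 31/255 = 0.121569
t(1,3) = 2.44 - 1.990·0.121569 = 2.198
Σt over all 8·9 pixels = 75841/750 ≈ 101.1213333
V = pitch²·Σt = 1.09²·75841/750 = 120.142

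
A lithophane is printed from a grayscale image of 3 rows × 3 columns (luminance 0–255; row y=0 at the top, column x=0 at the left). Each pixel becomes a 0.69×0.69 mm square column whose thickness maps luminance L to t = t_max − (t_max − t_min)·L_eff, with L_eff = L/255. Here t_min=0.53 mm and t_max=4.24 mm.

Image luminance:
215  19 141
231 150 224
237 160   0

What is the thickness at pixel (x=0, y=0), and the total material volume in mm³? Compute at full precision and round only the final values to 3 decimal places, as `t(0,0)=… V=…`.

t(0,0)=1.112 V=8.630

span = t_max - t_min = 4.24 - 0.53 = 3.710
L(0,0) = 215, L_eff = 215/255 = 0.843137
t(0,0) = 4.24 - 3.710·0.843137 = 1.112
Σt over all 3·3 pixels = 18.126
V = pitch²·Σt = 0.69²·18.126 = 8.630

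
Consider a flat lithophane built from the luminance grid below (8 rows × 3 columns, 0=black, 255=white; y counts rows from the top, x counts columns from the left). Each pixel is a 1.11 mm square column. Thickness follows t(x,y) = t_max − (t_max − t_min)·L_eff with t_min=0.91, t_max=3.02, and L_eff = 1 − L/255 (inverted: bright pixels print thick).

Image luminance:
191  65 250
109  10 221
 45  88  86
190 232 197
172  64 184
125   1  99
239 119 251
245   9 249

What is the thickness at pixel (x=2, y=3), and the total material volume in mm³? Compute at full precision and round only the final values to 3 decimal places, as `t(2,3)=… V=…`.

t(2,3)=2.540 V=61.990

span = t_max - t_min = 3.02 - 0.91 = 2.110
L(2,3) = 197, L_eff = 1 - 197/255 = 0.227451 (inverted)
t(2,3) = 3.02 - 2.110·0.227451 = 2.540
Σt over all 8·3 pixels = 427657/8500 ≈ 50.3125882
V = pitch²·Σt = 1.11²·427657/8500 = 61.990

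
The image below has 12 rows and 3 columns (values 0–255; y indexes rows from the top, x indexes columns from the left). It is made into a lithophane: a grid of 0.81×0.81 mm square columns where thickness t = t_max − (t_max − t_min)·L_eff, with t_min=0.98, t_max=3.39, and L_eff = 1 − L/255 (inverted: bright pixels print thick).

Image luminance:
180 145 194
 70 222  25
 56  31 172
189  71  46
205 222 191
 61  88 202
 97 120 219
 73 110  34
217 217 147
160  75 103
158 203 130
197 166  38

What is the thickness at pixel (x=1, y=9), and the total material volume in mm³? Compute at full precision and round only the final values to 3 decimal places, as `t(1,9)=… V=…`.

t(1,9)=1.689 V=53.122

span = t_max - t_min = 3.39 - 0.98 = 2.410
L(1,9) = 75, L_eff = 1 - 75/255 = 0.705882 (inverted)
t(1,9) = 3.39 - 2.410·0.705882 = 1.689
Σt over all 12·3 pixels = 1032317/12750 ≈ 80.9660392
V = pitch²·Σt = 0.81²·1032317/12750 = 53.122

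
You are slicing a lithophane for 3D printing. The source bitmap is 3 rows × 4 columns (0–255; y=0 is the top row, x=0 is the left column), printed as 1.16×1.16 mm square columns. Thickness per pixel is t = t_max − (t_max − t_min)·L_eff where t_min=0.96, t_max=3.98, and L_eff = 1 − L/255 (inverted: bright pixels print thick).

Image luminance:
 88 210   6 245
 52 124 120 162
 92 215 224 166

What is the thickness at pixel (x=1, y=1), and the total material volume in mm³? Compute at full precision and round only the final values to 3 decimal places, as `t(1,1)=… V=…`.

t(1,1)=2.429 V=42.656

span = t_max - t_min = 3.98 - 0.96 = 3.020
L(1,1) = 124, L_eff = 1 - 124/255 = 0.513725 (inverted)
t(1,1) = 3.98 - 3.020·0.513725 = 2.429
Σt over all 3·4 pixels = 67364/2125 ≈ 31.7007059
V = pitch²·Σt = 1.16²·67364/2125 = 42.656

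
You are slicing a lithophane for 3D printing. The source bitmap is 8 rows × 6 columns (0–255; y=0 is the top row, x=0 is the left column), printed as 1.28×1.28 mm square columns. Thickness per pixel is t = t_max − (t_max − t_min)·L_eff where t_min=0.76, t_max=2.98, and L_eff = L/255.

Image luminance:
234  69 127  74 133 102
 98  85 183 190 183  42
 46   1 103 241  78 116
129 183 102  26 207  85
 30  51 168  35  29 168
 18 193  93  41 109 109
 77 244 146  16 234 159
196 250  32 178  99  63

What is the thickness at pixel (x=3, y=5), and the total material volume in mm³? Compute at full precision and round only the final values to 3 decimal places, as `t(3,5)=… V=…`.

span = t_max - t_min = 2.98 - 0.76 = 2.220
L(3,5) = 41, L_eff = 41/255 = 0.160784
t(3,5) = 2.98 - 2.220·0.160784 = 2.623
Σt over all 8·6 pixels = 80329/850 ≈ 94.5047059
V = pitch²·Σt = 1.28²·80329/850 = 154.837

t(3,5)=2.623 V=154.837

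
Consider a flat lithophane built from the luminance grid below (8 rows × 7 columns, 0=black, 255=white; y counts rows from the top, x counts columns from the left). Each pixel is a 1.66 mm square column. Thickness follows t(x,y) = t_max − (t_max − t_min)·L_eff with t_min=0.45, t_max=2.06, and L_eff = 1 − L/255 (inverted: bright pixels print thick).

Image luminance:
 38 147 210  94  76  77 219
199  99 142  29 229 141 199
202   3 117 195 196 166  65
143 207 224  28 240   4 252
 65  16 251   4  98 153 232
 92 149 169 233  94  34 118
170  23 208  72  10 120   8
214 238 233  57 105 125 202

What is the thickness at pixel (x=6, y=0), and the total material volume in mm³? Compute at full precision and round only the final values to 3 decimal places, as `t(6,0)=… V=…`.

t(6,0)=1.833 V=198.779

span = t_max - t_min = 2.06 - 0.45 = 1.610
L(6,0) = 219, L_eff = 1 - 219/255 = 0.141176 (inverted)
t(6,0) = 2.06 - 1.610·0.141176 = 1.833
Σt over all 8·7 pixels = 306579/4250 ≈ 72.1362353
V = pitch²·Σt = 1.66²·306579/4250 = 198.779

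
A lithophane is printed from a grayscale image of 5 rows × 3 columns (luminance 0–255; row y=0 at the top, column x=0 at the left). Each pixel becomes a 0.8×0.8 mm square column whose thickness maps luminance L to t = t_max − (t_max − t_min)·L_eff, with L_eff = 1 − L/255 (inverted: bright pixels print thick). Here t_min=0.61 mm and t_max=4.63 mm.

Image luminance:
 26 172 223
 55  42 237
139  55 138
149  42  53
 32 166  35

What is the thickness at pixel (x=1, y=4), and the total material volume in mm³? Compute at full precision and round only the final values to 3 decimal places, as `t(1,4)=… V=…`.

span = t_max - t_min = 4.63 - 0.61 = 4.020
L(1,4) = 166, L_eff = 1 - 166/255 = 0.349020 (inverted)
t(1,4) = 4.63 - 4.020·0.349020 = 3.227
Σt over all 5·3 pixels = 33.806
V = pitch²·Σt = 0.8²·33.806 = 21.636

t(1,4)=3.227 V=21.636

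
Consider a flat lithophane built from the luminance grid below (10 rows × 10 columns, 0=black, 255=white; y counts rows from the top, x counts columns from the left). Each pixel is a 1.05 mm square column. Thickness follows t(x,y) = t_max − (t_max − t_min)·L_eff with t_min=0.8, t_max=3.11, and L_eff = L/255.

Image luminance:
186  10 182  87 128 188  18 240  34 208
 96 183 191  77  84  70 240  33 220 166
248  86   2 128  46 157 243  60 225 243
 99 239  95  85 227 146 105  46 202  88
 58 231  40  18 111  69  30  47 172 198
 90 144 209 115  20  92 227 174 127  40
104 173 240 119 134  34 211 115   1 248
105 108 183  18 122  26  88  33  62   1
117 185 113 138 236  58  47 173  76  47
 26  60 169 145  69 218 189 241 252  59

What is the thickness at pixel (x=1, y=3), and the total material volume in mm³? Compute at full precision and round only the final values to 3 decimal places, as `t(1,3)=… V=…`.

t(1,3)=0.945 V=219.374

span = t_max - t_min = 3.11 - 0.8 = 2.310
L(1,3) = 239, L_eff = 239/255 = 0.937255
t(1,3) = 3.11 - 2.310·0.937255 = 0.945
Σt over all 10·10 pixels = 845659/4250 ≈ 198.9785882
V = pitch²·Σt = 1.05²·845659/4250 = 219.374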